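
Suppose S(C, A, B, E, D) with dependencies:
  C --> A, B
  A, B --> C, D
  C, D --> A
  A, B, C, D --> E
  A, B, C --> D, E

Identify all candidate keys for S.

{C}⁺ = {A, B, C, D, E}, which is every attribute, so {C} is a candidate key.
{A, B}⁺ = {A, B, C, D, E}, which is every attribute, so {A, B} is a candidate key.
These are minimal and exhaustive — every other superkey contains one of them.

{A, B}, {C}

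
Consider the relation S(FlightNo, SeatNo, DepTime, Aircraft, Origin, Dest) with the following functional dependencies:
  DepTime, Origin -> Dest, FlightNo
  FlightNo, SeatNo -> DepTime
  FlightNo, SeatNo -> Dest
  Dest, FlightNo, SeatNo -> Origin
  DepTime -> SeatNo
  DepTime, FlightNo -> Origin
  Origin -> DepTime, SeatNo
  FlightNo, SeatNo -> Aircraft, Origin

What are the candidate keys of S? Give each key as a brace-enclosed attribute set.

{DepTime, FlightNo}, {FlightNo, SeatNo}, {Origin}

{Origin}⁺ = {Aircraft, DepTime, Dest, FlightNo, Origin, SeatNo} — all of the relation — so {Origin} is a candidate key.
{DepTime, FlightNo}⁺ = {Aircraft, DepTime, Dest, FlightNo, Origin, SeatNo} — all of the relation — so {DepTime, FlightNo} is a candidate key.
{FlightNo, SeatNo}⁺ = {Aircraft, DepTime, Dest, FlightNo, Origin, SeatNo} — all of the relation — so {FlightNo, SeatNo} is a candidate key.
These are minimal and exhaustive — every other superkey contains one of them.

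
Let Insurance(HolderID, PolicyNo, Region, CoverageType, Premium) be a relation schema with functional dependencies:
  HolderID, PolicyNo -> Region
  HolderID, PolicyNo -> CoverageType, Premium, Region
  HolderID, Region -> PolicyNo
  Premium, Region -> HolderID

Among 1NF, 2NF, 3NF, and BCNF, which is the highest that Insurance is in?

BCNF

Candidate keys: {HolderID, PolicyNo}, {HolderID, Region}, {Premium, Region}. Prime attributes: {HolderID, PolicyNo, Premium, Region}.
Every FD has a superkey on the left, so the relation is in BCNF.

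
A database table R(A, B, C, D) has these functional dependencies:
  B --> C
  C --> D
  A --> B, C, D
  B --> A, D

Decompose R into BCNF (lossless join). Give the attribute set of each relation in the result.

Candidate keys of the original relation: {A}, {B}.
{A, B, C, D}: {C} determines {C, D} here but is not a superkey — split on C --> D, giving {C, D} and {A, B, C}.
{C, D} has no BCNF violation.
{A, B, C} has no BCNF violation.

{A, B, C}; {C, D}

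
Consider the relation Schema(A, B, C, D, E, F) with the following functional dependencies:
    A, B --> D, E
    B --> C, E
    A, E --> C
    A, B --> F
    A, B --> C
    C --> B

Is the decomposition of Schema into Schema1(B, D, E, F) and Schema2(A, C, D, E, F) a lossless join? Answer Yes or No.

No

Common attributes: {D, E, F}; their closure is {D, E, F}.
The closure covers neither Schema1 nor Schema2 entirely; the join is not lossless.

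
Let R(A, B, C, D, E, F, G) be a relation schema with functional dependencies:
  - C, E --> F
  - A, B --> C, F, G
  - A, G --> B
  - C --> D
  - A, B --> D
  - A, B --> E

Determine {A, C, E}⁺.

Start with {A, C, E}.
C, E --> F applies; add {F} → now {A, C, E, F}.
C --> D applies; add {D} → now {A, C, D, E, F}.
No further FD applies.

{A, C, D, E, F}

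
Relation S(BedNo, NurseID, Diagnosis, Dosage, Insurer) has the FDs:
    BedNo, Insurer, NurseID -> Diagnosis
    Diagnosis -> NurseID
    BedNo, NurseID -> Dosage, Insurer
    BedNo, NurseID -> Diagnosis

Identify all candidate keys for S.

{BedNo} never appears on the right of any FD, so every key must include it.
{BedNo, Diagnosis} is a candidate key since {BedNo, Diagnosis}⁺ = {BedNo, Diagnosis, Dosage, Insurer, NurseID} covers every attribute.
{BedNo, NurseID} is a candidate key since {BedNo, NurseID}⁺ = {BedNo, Diagnosis, Dosage, Insurer, NurseID} covers every attribute.
No proper subset of any of these is a key, and no other minimal superkey exists.

{BedNo, Diagnosis}, {BedNo, NurseID}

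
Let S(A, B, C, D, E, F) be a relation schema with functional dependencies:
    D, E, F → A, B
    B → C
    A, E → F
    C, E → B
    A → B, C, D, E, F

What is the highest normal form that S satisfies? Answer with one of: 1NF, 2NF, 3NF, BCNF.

Candidate keys: {A}, {D, E, F}. Prime attributes: {A, D, E, F}.
B → C: {B}⁺ = {B, C}, which is not all of the attributes, so the left side is not a superkey — BCNF is violated.
B → C has non-prime {C} on the right and a non-superkey on the left, so 3NF fails.
No proper subset of a key has a non-prime attribute in its closure, so there is no partial dependency; 2NF holds.

2NF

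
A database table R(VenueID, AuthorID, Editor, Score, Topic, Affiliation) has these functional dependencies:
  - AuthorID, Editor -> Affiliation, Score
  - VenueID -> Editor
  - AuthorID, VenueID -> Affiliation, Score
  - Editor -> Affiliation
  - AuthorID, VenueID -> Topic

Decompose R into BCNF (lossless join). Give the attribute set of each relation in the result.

Candidate key of the original relation: {AuthorID, VenueID}.
{Affiliation, AuthorID, Editor, Score, Topic, VenueID}: {AuthorID, Editor} determines {Affiliation, AuthorID, Editor, Score} here but is not a superkey — split on AuthorID, Editor -> Affiliation, Score, giving {Affiliation, AuthorID, Editor, Score} and {AuthorID, Editor, Topic, VenueID}.
{Affiliation, AuthorID, Editor, Score}: {Editor} determines {Affiliation, Editor} here but is not a superkey — split on Editor -> Affiliation, giving {Affiliation, Editor} and {AuthorID, Editor, Score}.
{Affiliation, Editor} is in BCNF.
{AuthorID, Editor, Score} is in BCNF.
{AuthorID, Editor, Topic, VenueID}: {VenueID} determines {Editor, VenueID} here but is not a superkey — split on VenueID -> Editor, giving {Editor, VenueID} and {AuthorID, Topic, VenueID}.
{Editor, VenueID} is in BCNF.
{AuthorID, Topic, VenueID} is in BCNF.

{Affiliation, Editor}; {AuthorID, Editor, Score}; {AuthorID, Topic, VenueID}; {Editor, VenueID}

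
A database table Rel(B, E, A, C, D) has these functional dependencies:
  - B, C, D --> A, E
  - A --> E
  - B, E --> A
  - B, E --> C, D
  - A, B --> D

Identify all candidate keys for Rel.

No FD produces {B}, so it must be in every candidate key.
{A, B}⁺ = {A, B, C, D, E} — all of the relation — so {A, B} is a candidate key.
{B, E}⁺ = {A, B, C, D, E} — all of the relation — so {B, E} is a candidate key.
{B, C, D}⁺ = {A, B, C, D, E} — all of the relation — so {B, C, D} is a candidate key.
Any other superkey properly contains one of these, so there are no further candidate keys.

{A, B}, {B, C, D}, {B, E}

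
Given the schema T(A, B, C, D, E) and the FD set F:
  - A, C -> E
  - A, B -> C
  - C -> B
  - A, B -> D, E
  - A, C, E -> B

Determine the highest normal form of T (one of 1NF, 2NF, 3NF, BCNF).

3NF

Candidate keys: {A, B}, {A, C}. Prime attributes: {A, B, C}.
C -> B: {C}⁺ = {B, C}, which is not all of the attributes, so the left side is not a superkey — BCNF is violated.
Since {B} ⊆ prime attributes and every other non-superkey FD also has a prime right side, the schema is in 3NF.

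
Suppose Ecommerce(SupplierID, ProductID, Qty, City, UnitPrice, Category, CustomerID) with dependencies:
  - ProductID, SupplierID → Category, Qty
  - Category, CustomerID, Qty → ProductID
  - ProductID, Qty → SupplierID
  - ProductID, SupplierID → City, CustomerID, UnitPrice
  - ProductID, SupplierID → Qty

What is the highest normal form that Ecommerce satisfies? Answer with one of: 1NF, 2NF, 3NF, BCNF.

BCNF

Candidate keys: {Category, CustomerID, Qty}, {ProductID, Qty}, {ProductID, SupplierID}. Prime attributes: {Category, CustomerID, ProductID, Qty, SupplierID}.
Every FD has a superkey on the left, so the relation is in BCNF.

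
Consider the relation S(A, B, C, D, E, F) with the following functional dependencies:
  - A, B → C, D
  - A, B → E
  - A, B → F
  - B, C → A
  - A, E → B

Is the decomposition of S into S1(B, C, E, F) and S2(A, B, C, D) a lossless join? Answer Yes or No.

Yes

S1 ∩ S2 = {B, C}; its closure under F is {A, B, C, D, E, F}.
S1 is contained in that closure, so S1 ∩ S2 → S1 holds and the join is lossless.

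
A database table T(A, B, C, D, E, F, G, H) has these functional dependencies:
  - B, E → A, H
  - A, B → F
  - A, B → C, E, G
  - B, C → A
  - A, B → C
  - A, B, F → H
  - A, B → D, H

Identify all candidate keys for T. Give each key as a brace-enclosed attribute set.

{A, B}, {B, C}, {B, E}

{B} never appears on the right of any FD, so every key must include it.
{A, B}⁺ = {A, B, C, D, E, F, G, H} — all of the relation — so {A, B} is a candidate key.
{B, C}⁺ = {A, B, C, D, E, F, G, H} — all of the relation — so {B, C} is a candidate key.
{B, E}⁺ = {A, B, C, D, E, F, G, H} — all of the relation — so {B, E} is a candidate key.
No proper subset of any of these is a key, and no other minimal superkey exists.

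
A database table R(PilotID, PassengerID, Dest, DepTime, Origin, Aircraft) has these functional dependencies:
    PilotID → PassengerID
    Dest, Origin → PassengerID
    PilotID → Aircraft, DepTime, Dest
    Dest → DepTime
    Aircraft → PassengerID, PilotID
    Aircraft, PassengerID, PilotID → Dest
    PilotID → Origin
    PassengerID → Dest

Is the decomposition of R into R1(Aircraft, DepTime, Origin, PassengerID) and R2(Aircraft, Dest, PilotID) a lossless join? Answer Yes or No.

Yes

The shared attributes are {Aircraft} and {Aircraft}⁺ = {Aircraft, DepTime, Dest, Origin, PassengerID, PilotID}.
R1 is contained in that closure, so R1 ∩ R2 → R1 holds and the join is lossless.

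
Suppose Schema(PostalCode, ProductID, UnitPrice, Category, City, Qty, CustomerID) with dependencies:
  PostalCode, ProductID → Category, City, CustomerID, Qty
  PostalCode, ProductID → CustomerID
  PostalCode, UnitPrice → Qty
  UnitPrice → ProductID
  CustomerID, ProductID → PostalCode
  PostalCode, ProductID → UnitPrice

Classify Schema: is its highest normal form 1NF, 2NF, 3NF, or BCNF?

3NF

Candidate keys: {CustomerID, ProductID}, {CustomerID, UnitPrice}, {PostalCode, ProductID}, {PostalCode, UnitPrice}. Prime attributes: {CustomerID, PostalCode, ProductID, UnitPrice}.
UnitPrice → ProductID breaks BCNF: {UnitPrice}⁺ = {ProductID, UnitPrice}, so {UnitPrice} is not a superkey.
Since {ProductID} ⊆ prime attributes and every other non-superkey FD also has a prime right side, the schema is in 3NF.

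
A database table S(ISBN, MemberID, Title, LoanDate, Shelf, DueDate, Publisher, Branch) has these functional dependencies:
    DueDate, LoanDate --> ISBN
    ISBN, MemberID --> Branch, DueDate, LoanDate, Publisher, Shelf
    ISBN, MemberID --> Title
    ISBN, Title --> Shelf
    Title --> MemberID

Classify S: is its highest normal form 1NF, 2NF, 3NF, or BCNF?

Candidate keys: {DueDate, LoanDate, MemberID}, {DueDate, LoanDate, Title}, {ISBN, MemberID}, {ISBN, Title}. Prime attributes: {DueDate, ISBN, LoanDate, MemberID, Title}.
DueDate, LoanDate --> ISBN: {DueDate, LoanDate}⁺ = {DueDate, ISBN, LoanDate}, which is not all of the attributes, so the left side is not a superkey — BCNF is violated.
Since {ISBN} ⊆ prime attributes and every other non-superkey FD also has a prime right side, the schema is in 3NF.

3NF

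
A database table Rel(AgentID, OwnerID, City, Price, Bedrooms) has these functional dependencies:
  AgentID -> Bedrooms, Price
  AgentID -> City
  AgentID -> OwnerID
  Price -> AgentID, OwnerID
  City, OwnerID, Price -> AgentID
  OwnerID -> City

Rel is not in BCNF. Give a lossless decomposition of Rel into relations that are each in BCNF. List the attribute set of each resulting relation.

{AgentID, Bedrooms, OwnerID, Price}; {City, OwnerID}

Candidate keys of the original relation: {AgentID}, {Price}.
{AgentID, Bedrooms, City, OwnerID, Price}: {OwnerID} determines {City, OwnerID} here but is not a superkey — split on OwnerID -> City, giving {City, OwnerID} and {AgentID, Bedrooms, OwnerID, Price}.
{City, OwnerID} has no BCNF violation.
{AgentID, Bedrooms, OwnerID, Price} has no BCNF violation.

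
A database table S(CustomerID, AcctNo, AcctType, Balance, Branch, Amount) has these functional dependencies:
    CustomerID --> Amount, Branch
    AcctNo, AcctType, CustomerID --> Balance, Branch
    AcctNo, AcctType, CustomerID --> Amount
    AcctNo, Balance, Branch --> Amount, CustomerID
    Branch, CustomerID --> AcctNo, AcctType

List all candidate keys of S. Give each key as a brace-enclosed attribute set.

{CustomerID}⁺ = {AcctNo, AcctType, Amount, Balance, Branch, CustomerID} — all of the relation — so {CustomerID} is a candidate key.
{AcctNo, Balance, Branch}⁺ = {AcctNo, AcctType, Amount, Balance, Branch, CustomerID} — all of the relation — so {AcctNo, Balance, Branch} is a candidate key.
These are minimal and exhaustive — every other superkey contains one of them.

{AcctNo, Balance, Branch}, {CustomerID}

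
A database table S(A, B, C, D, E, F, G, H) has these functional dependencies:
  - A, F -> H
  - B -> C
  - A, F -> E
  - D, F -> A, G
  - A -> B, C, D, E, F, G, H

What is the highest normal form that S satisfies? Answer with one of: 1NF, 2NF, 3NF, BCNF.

Candidate keys: {A}, {D, F}. Prime attributes: {A, D, F}.
B -> C breaks BCNF: {B}⁺ = {B, C}, so {B} is not a superkey.
Because {C} is non-prime and the left side of B -> C is not a superkey, the relation is not in 3NF.
No proper subset of a key has a non-prime attribute in its closure, so there is no partial dependency; 2NF holds.

2NF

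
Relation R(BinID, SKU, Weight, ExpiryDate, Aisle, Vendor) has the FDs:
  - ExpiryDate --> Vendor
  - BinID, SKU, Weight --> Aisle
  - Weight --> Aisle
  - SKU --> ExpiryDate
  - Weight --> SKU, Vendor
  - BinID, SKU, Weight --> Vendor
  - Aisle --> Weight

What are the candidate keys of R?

Attributes never on any right-hand side: {BinID} — every candidate key must contain it.
Closure of {Aisle, BinID} is {Aisle, BinID, ExpiryDate, SKU, Vendor, Weight}, the whole schema; {Aisle, BinID} is a candidate key.
Closure of {BinID, Weight} is {Aisle, BinID, ExpiryDate, SKU, Vendor, Weight}, the whole schema; {BinID, Weight} is a candidate key.
Any other superkey properly contains one of these, so there are no further candidate keys.

{Aisle, BinID}, {BinID, Weight}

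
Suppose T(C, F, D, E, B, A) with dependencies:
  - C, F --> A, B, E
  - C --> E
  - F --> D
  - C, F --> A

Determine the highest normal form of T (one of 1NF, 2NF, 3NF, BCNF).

Candidate key: {C, F}. Prime attributes: {C, F}.
For C --> E we have {C}⁺ = {C, E}; {C} is not a superkey, so BCNF fails.
Because {E} is non-prime and the left side of C --> E is not a superkey, the relation is not in 3NF.
Since {C} ⊂ {C, F} and {C}⁺ ⊇ {E} with {E} non-prime, there is a partial dependency; 2NF fails.

1NF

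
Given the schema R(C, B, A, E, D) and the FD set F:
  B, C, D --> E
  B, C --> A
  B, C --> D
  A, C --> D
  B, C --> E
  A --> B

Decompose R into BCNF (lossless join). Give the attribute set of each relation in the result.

Candidate keys of the original relation: {A, C}, {B, C}.
Within {A, B, C, D, E}: {A}⁺ ∩ {A, B, C, D, E} = {A, B}, not the whole set, so A --> B violates BCNF; decompose into {A, B} and {A, C, D, E}.
{A, B} has no BCNF violation.
{A, C, D, E} has no BCNF violation.

{A, B}; {A, C, D, E}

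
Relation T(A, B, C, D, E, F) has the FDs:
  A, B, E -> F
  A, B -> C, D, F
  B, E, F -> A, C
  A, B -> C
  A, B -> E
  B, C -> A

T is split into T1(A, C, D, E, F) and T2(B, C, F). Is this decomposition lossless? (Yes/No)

No

Common attributes: {C, F}; their closure is {C, F}.
The closure covers neither T1 nor T2 entirely; the join is not lossless.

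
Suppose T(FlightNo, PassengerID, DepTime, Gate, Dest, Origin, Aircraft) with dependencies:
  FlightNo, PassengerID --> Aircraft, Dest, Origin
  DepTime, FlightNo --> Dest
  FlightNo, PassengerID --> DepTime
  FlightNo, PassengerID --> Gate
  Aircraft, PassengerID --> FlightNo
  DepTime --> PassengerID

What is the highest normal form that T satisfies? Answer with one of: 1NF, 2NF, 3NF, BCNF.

3NF

Candidate keys: {Aircraft, DepTime}, {Aircraft, PassengerID}, {DepTime, FlightNo}, {FlightNo, PassengerID}. Prime attributes: {Aircraft, DepTime, FlightNo, PassengerID}.
DepTime --> PassengerID breaks BCNF: {DepTime}⁺ = {DepTime, PassengerID}, so {DepTime} is not a superkey.
But every attribute on its right side ({PassengerID}) is prime, and the same holds for every other non-superkey FD, so 3NF still holds.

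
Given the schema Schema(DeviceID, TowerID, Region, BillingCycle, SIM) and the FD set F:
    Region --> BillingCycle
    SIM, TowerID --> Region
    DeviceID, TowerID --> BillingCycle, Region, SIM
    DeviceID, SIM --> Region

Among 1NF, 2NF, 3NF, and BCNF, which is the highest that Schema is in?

Candidate key: {DeviceID, TowerID}. Prime attributes: {DeviceID, TowerID}.
For Region --> BillingCycle we have {Region}⁺ = {BillingCycle, Region}; {Region} is not a superkey, so BCNF fails.
Because {BillingCycle} is non-prime and the left side of Region --> BillingCycle is not a superkey, the relation is not in 3NF.
No proper subset of a key has a non-prime attribute in its closure, so there is no partial dependency; 2NF holds.

2NF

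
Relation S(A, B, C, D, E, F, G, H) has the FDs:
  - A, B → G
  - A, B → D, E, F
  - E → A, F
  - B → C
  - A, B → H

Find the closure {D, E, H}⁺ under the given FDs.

Start with {D, E, H}.
E → A, F applies; add {A, F} → now {A, D, E, F, H}.
No further FD applies.

{A, D, E, F, H}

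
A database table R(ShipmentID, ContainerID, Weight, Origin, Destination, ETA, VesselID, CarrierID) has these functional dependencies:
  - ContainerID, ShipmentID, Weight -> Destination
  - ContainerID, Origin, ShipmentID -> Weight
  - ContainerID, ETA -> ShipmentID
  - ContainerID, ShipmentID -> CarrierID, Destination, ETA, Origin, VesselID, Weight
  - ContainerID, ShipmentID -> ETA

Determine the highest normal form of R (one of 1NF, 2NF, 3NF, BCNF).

Candidate keys: {ContainerID, ETA}, {ContainerID, ShipmentID}. Prime attributes: {ContainerID, ETA, ShipmentID}.
Every FD has a superkey on the left, so the relation is in BCNF.

BCNF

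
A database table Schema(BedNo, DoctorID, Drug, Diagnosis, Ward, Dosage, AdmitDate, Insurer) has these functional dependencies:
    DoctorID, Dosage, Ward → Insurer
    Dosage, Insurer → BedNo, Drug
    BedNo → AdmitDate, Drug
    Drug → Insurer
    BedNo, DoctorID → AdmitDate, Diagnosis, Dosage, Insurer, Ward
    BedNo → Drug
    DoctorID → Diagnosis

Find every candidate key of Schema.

{BedNo, DoctorID}, {DoctorID, Dosage, Drug}, {DoctorID, Dosage, Insurer}, {DoctorID, Dosage, Ward}

{DoctorID} never appears on the right of any FD, so every key must include it.
{BedNo, DoctorID} is a candidate key since {BedNo, DoctorID}⁺ = {AdmitDate, BedNo, Diagnosis, DoctorID, Dosage, Drug, Insurer, Ward} covers every attribute.
{DoctorID, Dosage, Drug} is a candidate key since {DoctorID, Dosage, Drug}⁺ = {AdmitDate, BedNo, Diagnosis, DoctorID, Dosage, Drug, Insurer, Ward} covers every attribute.
{DoctorID, Dosage, Insurer} is a candidate key since {DoctorID, Dosage, Insurer}⁺ = {AdmitDate, BedNo, Diagnosis, DoctorID, Dosage, Drug, Insurer, Ward} covers every attribute.
{DoctorID, Dosage, Ward} is a candidate key since {DoctorID, Dosage, Ward}⁺ = {AdmitDate, BedNo, Diagnosis, DoctorID, Dosage, Drug, Insurer, Ward} covers every attribute.
Any other superkey properly contains one of these, so there are no further candidate keys.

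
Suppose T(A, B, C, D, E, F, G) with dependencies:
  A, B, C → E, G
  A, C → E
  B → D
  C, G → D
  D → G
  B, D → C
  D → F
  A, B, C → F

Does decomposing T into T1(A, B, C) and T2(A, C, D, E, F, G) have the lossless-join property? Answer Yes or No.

No

T1 ∩ T2 = {A, C}; its closure under F is {A, C, E}.
Neither T1 nor T2 is contained in that closure, so the decomposition is lossy.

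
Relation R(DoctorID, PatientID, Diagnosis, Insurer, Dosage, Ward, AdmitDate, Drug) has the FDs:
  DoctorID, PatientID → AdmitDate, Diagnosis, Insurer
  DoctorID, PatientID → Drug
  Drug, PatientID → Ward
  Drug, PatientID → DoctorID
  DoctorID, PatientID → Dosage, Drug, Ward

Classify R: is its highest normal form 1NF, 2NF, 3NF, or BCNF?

BCNF

Candidate keys: {DoctorID, PatientID}, {Drug, PatientID}. Prime attributes: {DoctorID, Drug, PatientID}.
Each dependency's left side is a superkey — BCNF holds.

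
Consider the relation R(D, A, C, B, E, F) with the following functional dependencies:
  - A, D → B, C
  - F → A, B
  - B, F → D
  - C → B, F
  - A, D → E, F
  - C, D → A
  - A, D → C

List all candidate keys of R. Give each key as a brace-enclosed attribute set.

{C}⁺ = {A, B, C, D, E, F}, which is every attribute, so {C} is a candidate key.
{F}⁺ = {A, B, C, D, E, F}, which is every attribute, so {F} is a candidate key.
{A, D}⁺ = {A, B, C, D, E, F}, which is every attribute, so {A, D} is a candidate key.
No proper subset of any of these is a key, and no other minimal superkey exists.

{A, D}, {C}, {F}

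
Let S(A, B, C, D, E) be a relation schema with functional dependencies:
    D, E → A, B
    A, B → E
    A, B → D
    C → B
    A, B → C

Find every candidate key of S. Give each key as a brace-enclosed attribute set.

{A, B}, {A, C}, {D, E}

{A, B}⁺ = {A, B, C, D, E} — all of the relation — so {A, B} is a candidate key.
{A, C}⁺ = {A, B, C, D, E} — all of the relation — so {A, C} is a candidate key.
{D, E}⁺ = {A, B, C, D, E} — all of the relation — so {D, E} is a candidate key.
These are minimal and exhaustive — every other superkey contains one of them.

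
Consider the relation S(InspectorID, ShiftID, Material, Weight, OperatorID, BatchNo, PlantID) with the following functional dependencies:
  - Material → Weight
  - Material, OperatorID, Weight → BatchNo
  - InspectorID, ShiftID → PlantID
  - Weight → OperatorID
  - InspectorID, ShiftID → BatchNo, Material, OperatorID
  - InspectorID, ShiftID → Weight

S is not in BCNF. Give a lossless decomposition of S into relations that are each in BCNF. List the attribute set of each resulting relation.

Candidate key of the original relation: {InspectorID, ShiftID}.
In {BatchNo, InspectorID, Material, OperatorID, PlantID, ShiftID, Weight}, {Material} is not a superkey ({Material}⁺ restricted to this set is {BatchNo, Material, OperatorID, Weight}), so split on Material → BatchNo, OperatorID, Weight into {BatchNo, Material, OperatorID, Weight} and {InspectorID, Material, PlantID, ShiftID}.
In {BatchNo, Material, OperatorID, Weight}, {Weight} is not a superkey ({Weight}⁺ restricted to this set is {OperatorID, Weight}), so split on Weight → OperatorID into {OperatorID, Weight} and {BatchNo, Material, Weight}.
{OperatorID, Weight} has no BCNF violation.
{BatchNo, Material, Weight} has no BCNF violation.
{InspectorID, Material, PlantID, ShiftID} has no BCNF violation.

{BatchNo, Material, Weight}; {InspectorID, Material, PlantID, ShiftID}; {OperatorID, Weight}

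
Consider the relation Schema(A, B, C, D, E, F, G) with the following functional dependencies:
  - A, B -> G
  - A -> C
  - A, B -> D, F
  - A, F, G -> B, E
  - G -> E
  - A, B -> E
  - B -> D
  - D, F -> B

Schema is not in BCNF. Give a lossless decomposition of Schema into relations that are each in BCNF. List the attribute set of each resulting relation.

{A, B, F, G}; {A, C}; {B, D}; {E, G}

Candidate keys of the original relation: {A, B}, {A, D, F}, {A, F, G}.
Within {A, B, C, D, E, F, G}: {A}⁺ ∩ {A, B, C, D, E, F, G} = {A, C}, not the whole set, so A -> C violates BCNF; decompose into {A, C} and {A, B, D, E, F, G}.
{A, C} is in BCNF.
Within {A, B, D, E, F, G}: {G}⁺ ∩ {A, B, D, E, F, G} = {E, G}, not the whole set, so G -> E violates BCNF; decompose into {E, G} and {A, B, D, F, G}.
{E, G} is in BCNF.
Within {A, B, D, F, G}: {B}⁺ ∩ {A, B, D, F, G} = {B, D}, not the whole set, so B -> D violates BCNF; decompose into {B, D} and {A, B, F, G}.
{B, D} is in BCNF.
{A, B, F, G} is in BCNF.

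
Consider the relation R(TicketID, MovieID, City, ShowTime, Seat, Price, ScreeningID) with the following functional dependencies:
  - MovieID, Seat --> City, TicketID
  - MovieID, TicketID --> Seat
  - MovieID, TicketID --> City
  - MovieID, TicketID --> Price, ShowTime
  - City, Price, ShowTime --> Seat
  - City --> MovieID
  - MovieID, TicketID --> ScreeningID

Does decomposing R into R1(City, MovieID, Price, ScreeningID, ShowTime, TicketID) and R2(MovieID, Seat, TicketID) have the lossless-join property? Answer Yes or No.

R1 ∩ R2 = {MovieID, TicketID}; its closure under F is {City, MovieID, Price, ScreeningID, Seat, ShowTime, TicketID}.
This includes all of R1, so the common attributes are a superkey of R1 — the join is lossless.

Yes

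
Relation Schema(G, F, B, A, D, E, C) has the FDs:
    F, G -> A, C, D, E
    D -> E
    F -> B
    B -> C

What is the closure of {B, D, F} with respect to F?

{B, C, D, E, F}

Start with {B, D, F}.
D -> E applies; add {E} → now {B, D, E, F}.
B -> C applies; add {C} → now {B, C, D, E, F}.
No further FD applies.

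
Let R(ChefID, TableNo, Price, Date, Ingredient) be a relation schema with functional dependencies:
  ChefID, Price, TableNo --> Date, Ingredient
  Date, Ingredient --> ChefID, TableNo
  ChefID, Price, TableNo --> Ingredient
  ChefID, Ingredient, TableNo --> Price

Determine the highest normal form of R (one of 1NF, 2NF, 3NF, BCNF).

BCNF

Candidate keys: {ChefID, Ingredient, TableNo}, {ChefID, Price, TableNo}, {Date, Ingredient}. Prime attributes: {ChefID, Date, Ingredient, Price, TableNo}.
Every FD has a superkey on the left, so the relation is in BCNF.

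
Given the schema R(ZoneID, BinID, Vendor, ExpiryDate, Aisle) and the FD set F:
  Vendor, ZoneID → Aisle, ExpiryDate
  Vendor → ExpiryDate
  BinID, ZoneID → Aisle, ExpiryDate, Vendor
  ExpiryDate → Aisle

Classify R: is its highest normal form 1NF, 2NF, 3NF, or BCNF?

2NF

Candidate key: {BinID, ZoneID}. Prime attributes: {BinID, ZoneID}.
For Vendor, ZoneID → Aisle, ExpiryDate we have {Vendor, ZoneID}⁺ = {Aisle, ExpiryDate, Vendor, ZoneID}; {Vendor, ZoneID} is not a superkey, so BCNF fails.
Because {Aisle, ExpiryDate} are non-prime and the left side of Vendor, ZoneID → Aisle, ExpiryDate is not a superkey, the relation is not in 3NF.
No non-prime attribute depends on a proper subset of any candidate key, so 2NF holds.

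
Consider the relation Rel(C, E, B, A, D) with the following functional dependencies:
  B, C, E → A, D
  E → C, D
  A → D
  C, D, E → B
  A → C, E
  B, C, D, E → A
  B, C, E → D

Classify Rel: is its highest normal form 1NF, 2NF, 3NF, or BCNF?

Candidate keys: {A}, {E}. Prime attributes: {A, E}.
Each dependency's left side is a superkey — BCNF holds.

BCNF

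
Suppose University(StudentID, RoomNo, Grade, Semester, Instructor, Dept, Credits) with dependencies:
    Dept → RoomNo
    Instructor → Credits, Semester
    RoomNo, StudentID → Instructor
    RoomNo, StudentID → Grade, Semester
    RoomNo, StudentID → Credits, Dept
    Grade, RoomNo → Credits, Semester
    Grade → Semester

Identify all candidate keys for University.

{Dept, StudentID}, {RoomNo, StudentID}

Attributes never on any right-hand side: {StudentID} — every candidate key must contain it.
{Dept, StudentID} is a candidate key since {Dept, StudentID}⁺ = {Credits, Dept, Grade, Instructor, RoomNo, Semester, StudentID} covers every attribute.
{RoomNo, StudentID} is a candidate key since {RoomNo, StudentID}⁺ = {Credits, Dept, Grade, Instructor, RoomNo, Semester, StudentID} covers every attribute.
Any other superkey properly contains one of these, so there are no further candidate keys.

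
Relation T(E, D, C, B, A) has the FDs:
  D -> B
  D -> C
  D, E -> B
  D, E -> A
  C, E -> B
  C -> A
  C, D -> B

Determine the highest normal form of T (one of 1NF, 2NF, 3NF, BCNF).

1NF

Candidate key: {D, E}. Prime attributes: {D, E}.
D -> B breaks BCNF: {D}⁺ = {A, B, C, D}, so {D} is not a superkey.
D -> B has non-prime {B} on the right and a non-superkey on the left, so 3NF fails.
Since {D} ⊂ {D, E} and {D}⁺ ⊇ {A, B, C} with {A, B, C} non-prime, there is a partial dependency; 2NF fails.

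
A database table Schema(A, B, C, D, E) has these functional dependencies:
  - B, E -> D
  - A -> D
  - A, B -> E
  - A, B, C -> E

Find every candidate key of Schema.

{A, B, C}

Attributes never on any right-hand side: {A, B, C} — every candidate key must contain all of them.
{A, B, C} is a candidate key since {A, B, C}⁺ = {A, B, C, D, E} covers every attribute.
Every other attribute set either contains this one or has a smaller closure.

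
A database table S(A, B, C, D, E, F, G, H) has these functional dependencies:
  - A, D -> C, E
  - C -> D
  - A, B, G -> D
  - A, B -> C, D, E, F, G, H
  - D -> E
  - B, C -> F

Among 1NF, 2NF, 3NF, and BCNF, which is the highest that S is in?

2NF

Candidate key: {A, B}. Prime attributes: {A, B}.
A, D -> C, E breaks BCNF: {A, D}⁺ = {A, C, D, E}, so {A, D} is not a superkey.
A, D -> C, E determines the non-prime attributes {C, E} from a non-superkey — 3NF is violated.
Checking every proper subset of each key, none determines a non-prime attribute — 2NF is satisfied.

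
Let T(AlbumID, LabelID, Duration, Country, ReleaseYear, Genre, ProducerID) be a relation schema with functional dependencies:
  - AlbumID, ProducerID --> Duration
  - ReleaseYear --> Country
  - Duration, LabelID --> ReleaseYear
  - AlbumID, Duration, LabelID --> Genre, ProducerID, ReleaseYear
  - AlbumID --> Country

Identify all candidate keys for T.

{AlbumID, Duration, LabelID}, {AlbumID, LabelID, ProducerID}

No FD produces {AlbumID, LabelID}, so they must be in every candidate key.
{AlbumID, Duration, LabelID} is a candidate key since {AlbumID, Duration, LabelID}⁺ = {AlbumID, Country, Duration, Genre, LabelID, ProducerID, ReleaseYear} covers every attribute.
{AlbumID, LabelID, ProducerID} is a candidate key since {AlbumID, LabelID, ProducerID}⁺ = {AlbumID, Country, Duration, Genre, LabelID, ProducerID, ReleaseYear} covers every attribute.
These are minimal and exhaustive — every other superkey contains one of them.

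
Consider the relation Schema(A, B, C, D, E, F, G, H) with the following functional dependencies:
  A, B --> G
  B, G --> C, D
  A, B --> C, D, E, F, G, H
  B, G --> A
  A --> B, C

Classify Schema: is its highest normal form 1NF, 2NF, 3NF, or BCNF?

Candidate keys: {A}, {B, G}. Prime attributes: {A, B, G}.
The left-hand side of every FD is a superkey, so BCNF is satisfied.

BCNF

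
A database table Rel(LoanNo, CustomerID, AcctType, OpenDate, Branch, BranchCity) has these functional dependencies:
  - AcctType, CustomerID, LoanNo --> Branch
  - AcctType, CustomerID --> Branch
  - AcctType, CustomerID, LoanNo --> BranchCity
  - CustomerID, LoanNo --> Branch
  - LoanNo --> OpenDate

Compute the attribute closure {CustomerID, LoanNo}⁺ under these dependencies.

Start with {CustomerID, LoanNo}.
CustomerID, LoanNo --> Branch applies; add {Branch} → now {Branch, CustomerID, LoanNo}.
LoanNo --> OpenDate applies; add {OpenDate} → now {Branch, CustomerID, LoanNo, OpenDate}.
No further FD applies.

{Branch, CustomerID, LoanNo, OpenDate}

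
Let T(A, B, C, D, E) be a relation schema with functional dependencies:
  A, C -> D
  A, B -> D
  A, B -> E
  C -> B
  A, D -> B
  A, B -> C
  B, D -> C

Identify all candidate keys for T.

{A, B}, {A, C}, {A, D}

Attributes never on any right-hand side: {A} — every candidate key must contain it.
Closure of {A, B} is {A, B, C, D, E}, the whole schema; {A, B} is a candidate key.
Closure of {A, C} is {A, B, C, D, E}, the whole schema; {A, C} is a candidate key.
Closure of {A, D} is {A, B, C, D, E}, the whole schema; {A, D} is a candidate key.
These are minimal and exhaustive — every other superkey contains one of them.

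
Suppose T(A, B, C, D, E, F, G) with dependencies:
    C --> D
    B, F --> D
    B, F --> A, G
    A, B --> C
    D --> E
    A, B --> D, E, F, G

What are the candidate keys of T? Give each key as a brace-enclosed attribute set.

No FD produces {B}, so it must be in every candidate key.
{A, B}⁺ = {A, B, C, D, E, F, G} — all of the relation — so {A, B} is a candidate key.
{B, F}⁺ = {A, B, C, D, E, F, G} — all of the relation — so {B, F} is a candidate key.
These are minimal and exhaustive — every other superkey contains one of them.

{A, B}, {B, F}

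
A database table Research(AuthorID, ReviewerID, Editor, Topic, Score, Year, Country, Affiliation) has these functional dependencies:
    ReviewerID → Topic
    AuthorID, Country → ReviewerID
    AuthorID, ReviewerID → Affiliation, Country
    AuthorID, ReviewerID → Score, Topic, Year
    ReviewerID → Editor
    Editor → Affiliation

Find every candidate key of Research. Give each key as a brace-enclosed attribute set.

No FD produces {AuthorID}, so it must be in every candidate key.
{AuthorID, Country} is a candidate key since {AuthorID, Country}⁺ = {Affiliation, AuthorID, Country, Editor, ReviewerID, Score, Topic, Year} covers every attribute.
{AuthorID, ReviewerID} is a candidate key since {AuthorID, ReviewerID}⁺ = {Affiliation, AuthorID, Country, Editor, ReviewerID, Score, Topic, Year} covers every attribute.
No proper subset of any of these is a key, and no other minimal superkey exists.

{AuthorID, Country}, {AuthorID, ReviewerID}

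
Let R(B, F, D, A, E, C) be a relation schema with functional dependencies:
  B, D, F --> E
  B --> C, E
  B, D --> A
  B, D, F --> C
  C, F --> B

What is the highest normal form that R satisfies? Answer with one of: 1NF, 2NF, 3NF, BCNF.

1NF

Candidate keys: {B, D, F}, {C, D, F}. Prime attributes: {B, C, D, F}.
B --> C, E breaks BCNF: {B}⁺ = {B, C, E}, so {B} is not a superkey.
Because {E} is non-prime and the left side of B --> C, E is not a superkey, the relation is not in 3NF.
Since {B} ⊂ {B, D, F} and {B}⁺ ⊇ {E} with {E} non-prime, there is a partial dependency; 2NF fails.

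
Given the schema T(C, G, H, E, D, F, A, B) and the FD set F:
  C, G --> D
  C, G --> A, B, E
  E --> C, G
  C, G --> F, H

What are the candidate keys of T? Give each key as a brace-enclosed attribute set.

{C, G}, {E}

{E}⁺ = {A, B, C, D, E, F, G, H} — all of the relation — so {E} is a candidate key.
{C, G}⁺ = {A, B, C, D, E, F, G, H} — all of the relation — so {C, G} is a candidate key.
Any other superkey properly contains one of these, so there are no further candidate keys.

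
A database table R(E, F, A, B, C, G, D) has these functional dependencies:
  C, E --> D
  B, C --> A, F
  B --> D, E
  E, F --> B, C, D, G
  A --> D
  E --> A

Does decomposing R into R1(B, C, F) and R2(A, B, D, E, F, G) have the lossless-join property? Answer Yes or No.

Yes

Common attributes: {B, F}; their closure is {A, B, C, D, E, F, G}.
This includes all of R1, so the common attributes are a superkey of R1 — the join is lossless.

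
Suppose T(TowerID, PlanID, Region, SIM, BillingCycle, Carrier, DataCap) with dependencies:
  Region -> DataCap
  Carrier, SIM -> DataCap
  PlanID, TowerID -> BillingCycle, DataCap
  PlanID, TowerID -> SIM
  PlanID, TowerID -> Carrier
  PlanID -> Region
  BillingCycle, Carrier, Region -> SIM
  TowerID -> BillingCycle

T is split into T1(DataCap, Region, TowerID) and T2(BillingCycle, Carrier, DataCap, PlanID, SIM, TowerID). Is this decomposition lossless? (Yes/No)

The shared attributes are {DataCap, TowerID} and {DataCap, TowerID}⁺ = {BillingCycle, DataCap, TowerID}.
T1 ⊄ {BillingCycle, DataCap, TowerID} and T2 ⊄ {BillingCycle, DataCap, TowerID}, so the split is lossy.

No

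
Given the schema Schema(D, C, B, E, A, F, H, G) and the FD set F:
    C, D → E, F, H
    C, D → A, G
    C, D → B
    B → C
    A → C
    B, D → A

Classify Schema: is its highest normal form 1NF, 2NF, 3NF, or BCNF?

Candidate keys: {A, D}, {B, D}, {C, D}. Prime attributes: {A, B, C, D}.
B → C: {B}⁺ = {B, C}, which is not all of the attributes, so the left side is not a superkey — BCNF is violated.
But every attribute on its right side ({C}) is prime, and the same holds for every other non-superkey FD, so 3NF still holds.

3NF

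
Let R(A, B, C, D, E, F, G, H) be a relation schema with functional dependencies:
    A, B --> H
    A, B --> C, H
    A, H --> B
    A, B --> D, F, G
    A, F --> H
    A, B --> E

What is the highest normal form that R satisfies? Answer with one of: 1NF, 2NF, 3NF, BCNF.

Candidate keys: {A, B}, {A, F}, {A, H}. Prime attributes: {A, B, F, H}.
Every FD has a superkey on the left, so the relation is in BCNF.

BCNF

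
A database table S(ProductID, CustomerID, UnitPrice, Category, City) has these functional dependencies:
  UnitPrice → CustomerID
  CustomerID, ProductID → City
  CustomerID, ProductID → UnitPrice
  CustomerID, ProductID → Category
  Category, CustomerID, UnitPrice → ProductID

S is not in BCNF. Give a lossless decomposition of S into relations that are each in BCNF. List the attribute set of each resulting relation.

{Category, City, ProductID, UnitPrice}; {CustomerID, UnitPrice}

Candidate keys of the original relation: {Category, UnitPrice}, {CustomerID, ProductID}, {ProductID, UnitPrice}.
{Category, City, CustomerID, ProductID, UnitPrice}: {UnitPrice} determines {CustomerID, UnitPrice} here but is not a superkey — split on UnitPrice → CustomerID, giving {CustomerID, UnitPrice} and {Category, City, ProductID, UnitPrice}.
{CustomerID, UnitPrice} is in BCNF.
{Category, City, ProductID, UnitPrice} is in BCNF.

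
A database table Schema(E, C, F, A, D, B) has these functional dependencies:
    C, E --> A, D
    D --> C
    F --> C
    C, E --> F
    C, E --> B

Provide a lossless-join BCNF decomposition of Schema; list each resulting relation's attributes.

{A, B, D, E, F}; {C, D}

Candidate keys of the original relation: {C, E}, {D, E}, {E, F}.
Within {A, B, C, D, E, F}: {D}⁺ ∩ {A, B, C, D, E, F} = {C, D}, not the whole set, so D --> C violates BCNF; decompose into {C, D} and {A, B, D, E, F}.
{C, D} has no BCNF violation.
{A, B, D, E, F} has no BCNF violation.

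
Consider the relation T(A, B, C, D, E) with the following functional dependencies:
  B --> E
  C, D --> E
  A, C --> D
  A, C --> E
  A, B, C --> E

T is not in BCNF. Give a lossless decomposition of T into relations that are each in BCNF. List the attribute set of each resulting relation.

Candidate key of the original relation: {A, B, C}.
Within {A, B, C, D, E}: {B}⁺ ∩ {A, B, C, D, E} = {B, E}, not the whole set, so B --> E violates BCNF; decompose into {B, E} and {A, B, C, D}.
{B, E} is in BCNF.
Within {A, B, C, D}: {A, C}⁺ ∩ {A, B, C, D} = {A, C, D}, not the whole set, so A, C --> D violates BCNF; decompose into {A, C, D} and {A, B, C}.
{A, C, D} is in BCNF.
{A, B, C} is in BCNF.

{A, B, C}; {A, C, D}; {B, E}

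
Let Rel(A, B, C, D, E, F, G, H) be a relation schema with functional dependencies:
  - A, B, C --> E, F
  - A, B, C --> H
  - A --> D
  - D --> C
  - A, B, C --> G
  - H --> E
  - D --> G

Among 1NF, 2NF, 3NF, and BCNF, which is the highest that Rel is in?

Candidate key: {A, B}. Prime attributes: {A, B}.
A --> D: {A}⁺ = {A, C, D, G}, which is not all of the attributes, so the left side is not a superkey — BCNF is violated.
Because {D} is non-prime and the left side of A --> D is not a superkey, the relation is not in 3NF.
Since {A} ⊂ {A, B} and {A}⁺ ⊇ {C, D, G} with {C, D, G} non-prime, there is a partial dependency; 2NF fails.

1NF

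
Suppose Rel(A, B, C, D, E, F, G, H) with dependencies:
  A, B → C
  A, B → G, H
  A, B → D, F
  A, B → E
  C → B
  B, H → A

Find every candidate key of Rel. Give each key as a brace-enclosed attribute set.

{A, B}, {A, C}, {B, H}, {C, H}

{A, B}⁺ = {A, B, C, D, E, F, G, H} — all of the relation — so {A, B} is a candidate key.
{A, C}⁺ = {A, B, C, D, E, F, G, H} — all of the relation — so {A, C} is a candidate key.
{B, H}⁺ = {A, B, C, D, E, F, G, H} — all of the relation — so {B, H} is a candidate key.
{C, H}⁺ = {A, B, C, D, E, F, G, H} — all of the relation — so {C, H} is a candidate key.
These are minimal and exhaustive — every other superkey contains one of them.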